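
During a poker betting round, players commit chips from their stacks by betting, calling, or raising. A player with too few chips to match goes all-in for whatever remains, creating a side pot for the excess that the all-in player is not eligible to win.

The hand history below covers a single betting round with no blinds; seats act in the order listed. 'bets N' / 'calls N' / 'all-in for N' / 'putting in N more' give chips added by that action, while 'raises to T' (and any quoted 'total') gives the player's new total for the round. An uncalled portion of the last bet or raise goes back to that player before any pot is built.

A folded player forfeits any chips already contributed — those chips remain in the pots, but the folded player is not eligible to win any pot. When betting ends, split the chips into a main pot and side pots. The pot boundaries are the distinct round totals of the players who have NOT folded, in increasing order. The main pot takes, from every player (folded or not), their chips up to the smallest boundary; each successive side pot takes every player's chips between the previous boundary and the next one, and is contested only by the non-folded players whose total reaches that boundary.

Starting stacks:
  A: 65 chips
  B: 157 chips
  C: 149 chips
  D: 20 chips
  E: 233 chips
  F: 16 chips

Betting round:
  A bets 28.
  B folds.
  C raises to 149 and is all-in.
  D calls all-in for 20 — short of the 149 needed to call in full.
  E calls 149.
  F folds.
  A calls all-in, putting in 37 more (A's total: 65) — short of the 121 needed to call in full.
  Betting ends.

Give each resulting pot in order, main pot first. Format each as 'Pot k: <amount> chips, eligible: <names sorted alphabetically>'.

Pot 1: 80 chips, eligible: A, C, D, E
Pot 2: 135 chips, eligible: A, C, E
Pot 3: 168 chips, eligible: C, E

Derivation:
Contributions: A=65, C=149, D=20, E=149
Folded: B, F
Pot levels (distinct totals of non-folded players): 20, 65, 149
Layer 1-20: 20 each from A, C, D, E = 20*4 = 80 chips; eligible A, C, D, E
Layer 21-65: 45 each from A, C, E = 45*3 = 135 chips; eligible A, C, E
Layer 66-149: 84 each from C, E = 84*2 = 168 chips; eligible C, E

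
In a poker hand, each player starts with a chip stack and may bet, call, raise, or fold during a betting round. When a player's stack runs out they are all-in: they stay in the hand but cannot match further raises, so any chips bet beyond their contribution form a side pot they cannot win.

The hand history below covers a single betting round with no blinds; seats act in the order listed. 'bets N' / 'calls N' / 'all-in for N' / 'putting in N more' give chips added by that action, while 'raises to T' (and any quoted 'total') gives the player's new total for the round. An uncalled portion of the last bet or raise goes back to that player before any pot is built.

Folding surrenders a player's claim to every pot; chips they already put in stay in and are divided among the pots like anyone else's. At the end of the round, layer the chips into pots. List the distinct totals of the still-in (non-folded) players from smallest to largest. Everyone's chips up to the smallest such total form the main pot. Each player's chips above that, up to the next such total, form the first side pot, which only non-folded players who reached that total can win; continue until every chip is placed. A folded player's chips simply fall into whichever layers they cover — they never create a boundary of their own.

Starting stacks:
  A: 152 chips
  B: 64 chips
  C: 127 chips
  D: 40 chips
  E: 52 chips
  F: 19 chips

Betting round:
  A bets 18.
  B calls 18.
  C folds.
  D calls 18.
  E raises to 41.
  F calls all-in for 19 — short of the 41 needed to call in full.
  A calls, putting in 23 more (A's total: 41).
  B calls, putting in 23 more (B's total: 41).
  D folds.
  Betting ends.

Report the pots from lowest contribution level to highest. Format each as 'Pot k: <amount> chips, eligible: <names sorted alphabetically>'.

Contributions: A=41, B=41, D=18, E=41, F=19
Folded: C, D
Pot levels (distinct totals of non-folded players): 19, 41
Layer 1-19: A 19 + B 19 + D 18 + E 19 + F 19 = 94 chips; eligible A, B, E, F
Layer 20-41: 22 each from A, B, E = 22*3 = 66 chips; eligible A, B, E

Pot 1: 94 chips, eligible: A, B, E, F
Pot 2: 66 chips, eligible: A, B, E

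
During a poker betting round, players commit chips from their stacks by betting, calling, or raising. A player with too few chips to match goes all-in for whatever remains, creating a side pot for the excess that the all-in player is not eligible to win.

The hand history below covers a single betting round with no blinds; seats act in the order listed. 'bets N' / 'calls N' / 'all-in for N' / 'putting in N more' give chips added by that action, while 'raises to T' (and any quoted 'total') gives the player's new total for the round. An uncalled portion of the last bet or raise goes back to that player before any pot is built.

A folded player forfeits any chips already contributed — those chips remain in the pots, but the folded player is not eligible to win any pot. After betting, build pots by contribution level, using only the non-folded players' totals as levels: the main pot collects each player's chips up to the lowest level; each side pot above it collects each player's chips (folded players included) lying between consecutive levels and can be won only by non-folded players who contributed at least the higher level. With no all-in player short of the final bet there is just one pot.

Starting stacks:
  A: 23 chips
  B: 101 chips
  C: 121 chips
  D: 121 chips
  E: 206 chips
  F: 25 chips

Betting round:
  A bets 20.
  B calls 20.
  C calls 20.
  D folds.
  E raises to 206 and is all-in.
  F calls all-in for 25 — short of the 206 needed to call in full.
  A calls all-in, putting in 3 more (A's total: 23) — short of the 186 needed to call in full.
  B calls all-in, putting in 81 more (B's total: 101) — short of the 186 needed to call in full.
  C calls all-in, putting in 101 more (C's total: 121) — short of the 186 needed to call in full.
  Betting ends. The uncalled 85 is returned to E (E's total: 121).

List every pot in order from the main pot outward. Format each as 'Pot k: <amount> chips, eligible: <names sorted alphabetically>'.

Contributions (after 85 returned to E): A=23, B=101, C=121, E=121, F=25
Folded: D
Pot levels (distinct totals of non-folded players): 23, 25, 101, 121
Layer 1-23: 23 each from A, B, C, E, F = 23*5 = 115 chips; eligible A, B, C, E, F
Layer 24-25: 2 each from B, C, E, F = 2*4 = 8 chips; eligible B, C, E, F
Layer 26-101: 76 each from B, C, E = 76*3 = 228 chips; eligible B, C, E
Layer 102-121: 20 each from C, E = 20*2 = 40 chips; eligible C, E

Pot 1: 115 chips, eligible: A, B, C, E, F
Pot 2: 8 chips, eligible: B, C, E, F
Pot 3: 228 chips, eligible: B, C, E
Pot 4: 40 chips, eligible: C, E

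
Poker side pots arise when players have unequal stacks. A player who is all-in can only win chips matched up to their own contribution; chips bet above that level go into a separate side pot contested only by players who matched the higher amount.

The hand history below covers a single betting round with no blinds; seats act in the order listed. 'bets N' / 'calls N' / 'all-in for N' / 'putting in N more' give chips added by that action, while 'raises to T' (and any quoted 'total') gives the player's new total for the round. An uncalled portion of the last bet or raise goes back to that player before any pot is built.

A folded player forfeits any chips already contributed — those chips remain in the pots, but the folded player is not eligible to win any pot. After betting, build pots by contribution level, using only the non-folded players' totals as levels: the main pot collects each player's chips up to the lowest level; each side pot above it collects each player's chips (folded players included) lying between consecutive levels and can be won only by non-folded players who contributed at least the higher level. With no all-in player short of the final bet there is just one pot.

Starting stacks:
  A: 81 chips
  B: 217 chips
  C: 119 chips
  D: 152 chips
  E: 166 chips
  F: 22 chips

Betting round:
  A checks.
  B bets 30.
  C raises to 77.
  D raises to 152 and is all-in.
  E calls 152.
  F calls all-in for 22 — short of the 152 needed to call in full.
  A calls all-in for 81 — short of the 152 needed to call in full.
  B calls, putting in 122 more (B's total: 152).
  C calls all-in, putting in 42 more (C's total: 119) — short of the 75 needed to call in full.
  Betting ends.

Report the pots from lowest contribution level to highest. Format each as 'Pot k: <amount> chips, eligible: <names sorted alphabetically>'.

Contributions: A=81, B=152, C=119, D=152, E=152, F=22
Pot levels (distinct totals of non-folded players): 22, 81, 119, 152
Layer 1-22: 22 each from A, B, C, D, E, F = 22*6 = 132 chips; eligible A, B, C, D, E, F
Layer 23-81: 59 each from A, B, C, D, E = 59*5 = 295 chips; eligible A, B, C, D, E
Layer 82-119: 38 each from B, C, D, E = 38*4 = 152 chips; eligible B, C, D, E
Layer 120-152: 33 each from B, D, E = 33*3 = 99 chips; eligible B, D, E

Pot 1: 132 chips, eligible: A, B, C, D, E, F
Pot 2: 295 chips, eligible: A, B, C, D, E
Pot 3: 152 chips, eligible: B, C, D, E
Pot 4: 99 chips, eligible: B, D, E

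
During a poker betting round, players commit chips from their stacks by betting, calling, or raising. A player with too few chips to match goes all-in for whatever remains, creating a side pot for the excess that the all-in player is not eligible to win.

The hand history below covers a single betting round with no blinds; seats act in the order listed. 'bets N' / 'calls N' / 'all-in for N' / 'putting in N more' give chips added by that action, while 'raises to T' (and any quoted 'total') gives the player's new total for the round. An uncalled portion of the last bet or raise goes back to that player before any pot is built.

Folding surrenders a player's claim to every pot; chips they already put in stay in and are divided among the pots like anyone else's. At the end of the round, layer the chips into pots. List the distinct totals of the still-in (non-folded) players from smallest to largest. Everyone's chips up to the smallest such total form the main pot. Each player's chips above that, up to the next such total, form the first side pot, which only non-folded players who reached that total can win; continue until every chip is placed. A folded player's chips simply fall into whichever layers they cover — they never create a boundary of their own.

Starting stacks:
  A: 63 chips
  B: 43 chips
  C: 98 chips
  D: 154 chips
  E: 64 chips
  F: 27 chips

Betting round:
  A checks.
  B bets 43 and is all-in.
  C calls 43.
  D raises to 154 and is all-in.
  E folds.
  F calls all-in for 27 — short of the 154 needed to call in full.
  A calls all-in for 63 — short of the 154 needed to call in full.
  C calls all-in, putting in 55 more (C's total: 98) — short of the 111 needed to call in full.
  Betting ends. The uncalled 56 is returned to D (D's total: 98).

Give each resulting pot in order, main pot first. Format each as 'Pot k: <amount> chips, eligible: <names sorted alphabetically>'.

Pot 1: 135 chips, eligible: A, B, C, D, F
Pot 2: 64 chips, eligible: A, B, C, D
Pot 3: 60 chips, eligible: A, C, D
Pot 4: 70 chips, eligible: C, D

Derivation:
Contributions (after 56 returned to D): A=63, B=43, C=98, D=98, F=27
Folded: E
Pot levels (distinct totals of non-folded players): 27, 43, 63, 98
Layer 1-27: 27 each from A, B, C, D, F = 27*5 = 135 chips; eligible A, B, C, D, F
Layer 28-43: 16 each from A, B, C, D = 16*4 = 64 chips; eligible A, B, C, D
Layer 44-63: 20 each from A, C, D = 20*3 = 60 chips; eligible A, C, D
Layer 64-98: 35 each from C, D = 35*2 = 70 chips; eligible C, D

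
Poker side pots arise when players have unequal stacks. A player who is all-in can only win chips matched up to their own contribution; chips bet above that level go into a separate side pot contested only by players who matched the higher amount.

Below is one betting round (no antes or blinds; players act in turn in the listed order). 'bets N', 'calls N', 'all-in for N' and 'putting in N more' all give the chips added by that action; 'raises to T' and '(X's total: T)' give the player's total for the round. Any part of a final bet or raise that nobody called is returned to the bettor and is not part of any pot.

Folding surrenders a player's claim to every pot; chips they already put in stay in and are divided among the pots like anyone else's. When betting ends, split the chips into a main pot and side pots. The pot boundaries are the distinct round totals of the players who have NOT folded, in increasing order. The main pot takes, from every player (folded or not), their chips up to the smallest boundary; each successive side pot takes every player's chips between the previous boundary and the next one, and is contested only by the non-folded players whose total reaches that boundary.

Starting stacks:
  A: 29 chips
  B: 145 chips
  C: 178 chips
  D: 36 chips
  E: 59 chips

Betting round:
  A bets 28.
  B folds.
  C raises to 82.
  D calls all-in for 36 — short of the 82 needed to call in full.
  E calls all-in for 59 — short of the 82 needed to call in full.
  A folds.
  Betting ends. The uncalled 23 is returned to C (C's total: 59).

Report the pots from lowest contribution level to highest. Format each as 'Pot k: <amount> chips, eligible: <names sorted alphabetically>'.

Contributions (after 23 returned to C): A=28, C=59, D=36, E=59
Folded: A, B
Pot levels (distinct totals of non-folded players): 36, 59
Layer 1-36: A 28 + C 36 + D 36 + E 36 = 136 chips; eligible C, D, E
Layer 37-59: 23 each from C, E = 23*2 = 46 chips; eligible C, E

Pot 1: 136 chips, eligible: C, D, E
Pot 2: 46 chips, eligible: C, E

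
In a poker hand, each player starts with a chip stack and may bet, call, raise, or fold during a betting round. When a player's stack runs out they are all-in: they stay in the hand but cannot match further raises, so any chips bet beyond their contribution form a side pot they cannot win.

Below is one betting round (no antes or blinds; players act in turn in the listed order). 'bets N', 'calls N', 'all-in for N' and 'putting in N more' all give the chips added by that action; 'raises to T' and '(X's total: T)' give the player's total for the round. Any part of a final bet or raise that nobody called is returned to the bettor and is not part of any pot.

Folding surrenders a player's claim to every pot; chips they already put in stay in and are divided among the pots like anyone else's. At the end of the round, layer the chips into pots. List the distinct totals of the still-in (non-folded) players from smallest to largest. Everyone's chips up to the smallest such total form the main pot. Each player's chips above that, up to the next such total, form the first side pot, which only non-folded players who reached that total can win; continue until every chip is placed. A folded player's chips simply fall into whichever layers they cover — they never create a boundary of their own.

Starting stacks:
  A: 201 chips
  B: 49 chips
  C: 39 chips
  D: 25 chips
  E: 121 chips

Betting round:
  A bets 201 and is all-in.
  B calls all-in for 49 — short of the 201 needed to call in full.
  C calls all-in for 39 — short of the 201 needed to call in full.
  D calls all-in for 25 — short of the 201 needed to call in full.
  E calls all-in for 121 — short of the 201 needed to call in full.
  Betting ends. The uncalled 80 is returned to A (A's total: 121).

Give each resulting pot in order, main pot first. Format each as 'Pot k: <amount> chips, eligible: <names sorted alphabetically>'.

Pot 1: 125 chips, eligible: A, B, C, D, E
Pot 2: 56 chips, eligible: A, B, C, E
Pot 3: 30 chips, eligible: A, B, E
Pot 4: 144 chips, eligible: A, E

Derivation:
Contributions (after 80 returned to A): A=121, B=49, C=39, D=25, E=121
Pot levels (distinct totals of non-folded players): 25, 39, 49, 121
Layer 1-25: 25 each from A, B, C, D, E = 25*5 = 125 chips; eligible A, B, C, D, E
Layer 26-39: 14 each from A, B, C, E = 14*4 = 56 chips; eligible A, B, C, E
Layer 40-49: 10 each from A, B, E = 10*3 = 30 chips; eligible A, B, E
Layer 50-121: 72 each from A, E = 72*2 = 144 chips; eligible A, E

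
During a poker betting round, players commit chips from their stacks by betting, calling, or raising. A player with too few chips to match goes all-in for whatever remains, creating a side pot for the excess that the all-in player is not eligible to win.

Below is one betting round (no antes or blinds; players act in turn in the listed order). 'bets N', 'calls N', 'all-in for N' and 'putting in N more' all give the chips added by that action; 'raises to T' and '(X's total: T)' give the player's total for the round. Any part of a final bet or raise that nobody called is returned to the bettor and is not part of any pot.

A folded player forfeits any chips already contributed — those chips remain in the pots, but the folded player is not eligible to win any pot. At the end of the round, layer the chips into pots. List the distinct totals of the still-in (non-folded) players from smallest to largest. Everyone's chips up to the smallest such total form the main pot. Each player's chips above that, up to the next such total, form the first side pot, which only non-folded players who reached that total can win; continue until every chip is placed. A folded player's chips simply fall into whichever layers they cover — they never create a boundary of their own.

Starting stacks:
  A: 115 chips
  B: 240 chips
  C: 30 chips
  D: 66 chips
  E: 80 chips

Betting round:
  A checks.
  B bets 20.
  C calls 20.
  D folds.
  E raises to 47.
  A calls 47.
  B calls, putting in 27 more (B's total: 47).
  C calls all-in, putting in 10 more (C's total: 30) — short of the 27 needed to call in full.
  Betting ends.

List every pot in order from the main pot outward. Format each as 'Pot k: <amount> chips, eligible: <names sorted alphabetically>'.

Pot 1: 120 chips, eligible: A, B, C, E
Pot 2: 51 chips, eligible: A, B, E

Derivation:
Contributions: A=47, B=47, C=30, E=47
Folded: D
Pot levels (distinct totals of non-folded players): 30, 47
Layer 1-30: 30 each from A, B, C, E = 30*4 = 120 chips; eligible A, B, C, E
Layer 31-47: 17 each from A, B, E = 17*3 = 51 chips; eligible A, B, E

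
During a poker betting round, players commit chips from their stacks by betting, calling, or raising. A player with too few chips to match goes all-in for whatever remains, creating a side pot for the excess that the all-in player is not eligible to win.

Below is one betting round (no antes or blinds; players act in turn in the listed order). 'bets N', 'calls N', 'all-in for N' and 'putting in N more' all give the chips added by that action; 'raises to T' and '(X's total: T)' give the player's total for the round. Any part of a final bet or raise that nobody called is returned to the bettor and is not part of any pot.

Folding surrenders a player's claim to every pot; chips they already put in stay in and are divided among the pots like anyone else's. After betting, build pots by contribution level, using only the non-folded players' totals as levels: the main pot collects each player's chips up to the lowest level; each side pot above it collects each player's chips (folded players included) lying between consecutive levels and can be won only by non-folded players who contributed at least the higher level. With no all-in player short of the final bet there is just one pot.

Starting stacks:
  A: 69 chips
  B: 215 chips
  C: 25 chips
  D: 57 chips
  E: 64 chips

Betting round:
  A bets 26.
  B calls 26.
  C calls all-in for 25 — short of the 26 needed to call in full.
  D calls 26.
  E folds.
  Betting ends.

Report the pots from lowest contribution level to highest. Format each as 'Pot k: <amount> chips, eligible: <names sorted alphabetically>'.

Pot 1: 100 chips, eligible: A, B, C, D
Pot 2: 3 chips, eligible: A, B, D

Derivation:
Contributions: A=26, B=26, C=25, D=26
Folded: E
Pot levels (distinct totals of non-folded players): 25, 26
Layer 1-25: 25 each from A, B, C, D = 25*4 = 100 chips; eligible A, B, C, D
Layer 26-26: 1 each from A, B, D = 1*3 = 3 chips; eligible A, B, D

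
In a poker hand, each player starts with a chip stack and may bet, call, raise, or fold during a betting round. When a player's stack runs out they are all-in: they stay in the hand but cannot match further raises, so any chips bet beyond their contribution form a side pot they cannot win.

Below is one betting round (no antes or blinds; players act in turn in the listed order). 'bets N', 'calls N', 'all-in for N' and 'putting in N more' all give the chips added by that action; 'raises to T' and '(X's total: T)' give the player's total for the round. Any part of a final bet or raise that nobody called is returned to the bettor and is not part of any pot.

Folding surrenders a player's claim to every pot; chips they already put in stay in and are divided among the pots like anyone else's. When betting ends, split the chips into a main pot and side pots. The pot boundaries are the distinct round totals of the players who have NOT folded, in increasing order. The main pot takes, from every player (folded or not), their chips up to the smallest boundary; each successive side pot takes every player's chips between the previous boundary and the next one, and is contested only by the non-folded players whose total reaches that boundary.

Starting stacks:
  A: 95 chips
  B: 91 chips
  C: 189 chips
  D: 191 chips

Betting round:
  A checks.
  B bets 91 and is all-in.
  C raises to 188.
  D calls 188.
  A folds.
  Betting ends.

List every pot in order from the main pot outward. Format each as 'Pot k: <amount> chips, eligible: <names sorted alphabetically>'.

Pot 1: 273 chips, eligible: B, C, D
Pot 2: 194 chips, eligible: C, D

Derivation:
Contributions: B=91, C=188, D=188
Folded: A
Pot levels (distinct totals of non-folded players): 91, 188
Layer 1-91: 91 each from B, C, D = 91*3 = 273 chips; eligible B, C, D
Layer 92-188: 97 each from C, D = 97*2 = 194 chips; eligible C, D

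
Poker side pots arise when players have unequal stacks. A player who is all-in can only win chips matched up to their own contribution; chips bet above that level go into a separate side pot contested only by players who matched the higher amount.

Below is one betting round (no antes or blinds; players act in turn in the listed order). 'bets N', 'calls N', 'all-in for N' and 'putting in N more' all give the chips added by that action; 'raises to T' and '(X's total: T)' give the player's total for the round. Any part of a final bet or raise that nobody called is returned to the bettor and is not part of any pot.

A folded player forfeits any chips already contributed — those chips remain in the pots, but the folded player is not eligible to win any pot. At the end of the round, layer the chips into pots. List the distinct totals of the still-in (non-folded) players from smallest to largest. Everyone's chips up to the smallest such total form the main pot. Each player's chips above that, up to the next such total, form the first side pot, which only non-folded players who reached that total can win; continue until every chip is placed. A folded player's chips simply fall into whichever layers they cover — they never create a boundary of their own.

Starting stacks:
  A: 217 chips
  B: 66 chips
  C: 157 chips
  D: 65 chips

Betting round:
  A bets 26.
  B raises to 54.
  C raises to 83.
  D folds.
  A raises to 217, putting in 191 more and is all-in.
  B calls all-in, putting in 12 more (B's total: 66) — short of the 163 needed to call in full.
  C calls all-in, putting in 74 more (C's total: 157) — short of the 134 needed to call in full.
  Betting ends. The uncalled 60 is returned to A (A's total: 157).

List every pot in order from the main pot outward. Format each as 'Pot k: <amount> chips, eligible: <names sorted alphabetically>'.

Pot 1: 198 chips, eligible: A, B, C
Pot 2: 182 chips, eligible: A, C

Derivation:
Contributions (after 60 returned to A): A=157, B=66, C=157
Folded: D
Pot levels (distinct totals of non-folded players): 66, 157
Layer 1-66: 66 each from A, B, C = 66*3 = 198 chips; eligible A, B, C
Layer 67-157: 91 each from A, C = 91*2 = 182 chips; eligible A, C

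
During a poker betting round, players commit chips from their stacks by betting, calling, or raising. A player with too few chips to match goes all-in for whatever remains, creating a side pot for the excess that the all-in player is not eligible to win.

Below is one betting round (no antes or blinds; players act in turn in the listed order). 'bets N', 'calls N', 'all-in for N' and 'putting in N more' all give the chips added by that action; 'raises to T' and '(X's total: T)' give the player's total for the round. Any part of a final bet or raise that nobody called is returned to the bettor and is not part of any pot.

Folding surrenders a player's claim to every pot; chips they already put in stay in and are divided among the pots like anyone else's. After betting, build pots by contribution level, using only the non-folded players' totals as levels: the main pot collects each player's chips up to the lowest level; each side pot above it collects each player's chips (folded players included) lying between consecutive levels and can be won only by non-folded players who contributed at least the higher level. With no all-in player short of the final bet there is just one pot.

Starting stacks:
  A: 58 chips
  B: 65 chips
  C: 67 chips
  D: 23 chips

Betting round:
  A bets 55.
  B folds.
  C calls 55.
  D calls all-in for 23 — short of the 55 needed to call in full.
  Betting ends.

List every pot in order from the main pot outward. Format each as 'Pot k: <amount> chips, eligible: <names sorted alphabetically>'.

Contributions: A=55, C=55, D=23
Folded: B
Pot levels (distinct totals of non-folded players): 23, 55
Layer 1-23: 23 each from A, C, D = 23*3 = 69 chips; eligible A, C, D
Layer 24-55: 32 each from A, C = 32*2 = 64 chips; eligible A, C

Pot 1: 69 chips, eligible: A, C, D
Pot 2: 64 chips, eligible: A, C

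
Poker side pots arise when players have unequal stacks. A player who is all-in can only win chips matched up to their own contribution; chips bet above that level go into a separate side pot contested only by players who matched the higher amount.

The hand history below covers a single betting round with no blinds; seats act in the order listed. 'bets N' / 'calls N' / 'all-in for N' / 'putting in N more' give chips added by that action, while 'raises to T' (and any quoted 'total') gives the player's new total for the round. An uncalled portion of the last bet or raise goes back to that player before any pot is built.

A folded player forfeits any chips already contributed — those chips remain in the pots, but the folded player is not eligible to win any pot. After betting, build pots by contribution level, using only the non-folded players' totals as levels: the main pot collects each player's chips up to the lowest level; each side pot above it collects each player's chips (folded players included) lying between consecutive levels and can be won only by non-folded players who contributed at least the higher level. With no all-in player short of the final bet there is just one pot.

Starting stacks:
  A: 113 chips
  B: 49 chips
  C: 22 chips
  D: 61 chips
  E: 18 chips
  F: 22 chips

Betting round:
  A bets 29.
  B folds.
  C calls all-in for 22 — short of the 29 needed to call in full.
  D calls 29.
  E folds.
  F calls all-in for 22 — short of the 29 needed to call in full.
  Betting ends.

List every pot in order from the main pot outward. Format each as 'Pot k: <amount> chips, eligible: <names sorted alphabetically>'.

Contributions: A=29, C=22, D=29, F=22
Folded: B, E
Pot levels (distinct totals of non-folded players): 22, 29
Layer 1-22: 22 each from A, C, D, F = 22*4 = 88 chips; eligible A, C, D, F
Layer 23-29: 7 each from A, D = 7*2 = 14 chips; eligible A, D

Pot 1: 88 chips, eligible: A, C, D, F
Pot 2: 14 chips, eligible: A, D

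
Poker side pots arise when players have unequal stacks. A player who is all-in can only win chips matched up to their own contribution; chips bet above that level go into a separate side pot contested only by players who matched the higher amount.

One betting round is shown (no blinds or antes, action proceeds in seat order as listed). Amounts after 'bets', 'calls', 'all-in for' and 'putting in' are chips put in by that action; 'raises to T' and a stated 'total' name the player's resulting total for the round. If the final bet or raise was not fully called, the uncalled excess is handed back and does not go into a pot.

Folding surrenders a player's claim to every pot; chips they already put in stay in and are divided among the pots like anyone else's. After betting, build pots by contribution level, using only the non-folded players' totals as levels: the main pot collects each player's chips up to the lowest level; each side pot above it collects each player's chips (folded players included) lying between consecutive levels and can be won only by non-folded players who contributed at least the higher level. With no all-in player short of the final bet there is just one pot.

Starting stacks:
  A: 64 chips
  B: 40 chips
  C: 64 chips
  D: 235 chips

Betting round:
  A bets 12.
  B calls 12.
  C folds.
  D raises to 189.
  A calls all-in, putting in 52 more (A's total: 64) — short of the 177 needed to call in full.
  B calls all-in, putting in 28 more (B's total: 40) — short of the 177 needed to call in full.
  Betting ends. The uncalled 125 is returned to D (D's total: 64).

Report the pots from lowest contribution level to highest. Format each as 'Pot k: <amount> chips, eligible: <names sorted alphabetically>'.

Pot 1: 120 chips, eligible: A, B, D
Pot 2: 48 chips, eligible: A, D

Derivation:
Contributions (after 125 returned to D): A=64, B=40, D=64
Folded: C
Pot levels (distinct totals of non-folded players): 40, 64
Layer 1-40: 40 each from A, B, D = 40*3 = 120 chips; eligible A, B, D
Layer 41-64: 24 each from A, D = 24*2 = 48 chips; eligible A, D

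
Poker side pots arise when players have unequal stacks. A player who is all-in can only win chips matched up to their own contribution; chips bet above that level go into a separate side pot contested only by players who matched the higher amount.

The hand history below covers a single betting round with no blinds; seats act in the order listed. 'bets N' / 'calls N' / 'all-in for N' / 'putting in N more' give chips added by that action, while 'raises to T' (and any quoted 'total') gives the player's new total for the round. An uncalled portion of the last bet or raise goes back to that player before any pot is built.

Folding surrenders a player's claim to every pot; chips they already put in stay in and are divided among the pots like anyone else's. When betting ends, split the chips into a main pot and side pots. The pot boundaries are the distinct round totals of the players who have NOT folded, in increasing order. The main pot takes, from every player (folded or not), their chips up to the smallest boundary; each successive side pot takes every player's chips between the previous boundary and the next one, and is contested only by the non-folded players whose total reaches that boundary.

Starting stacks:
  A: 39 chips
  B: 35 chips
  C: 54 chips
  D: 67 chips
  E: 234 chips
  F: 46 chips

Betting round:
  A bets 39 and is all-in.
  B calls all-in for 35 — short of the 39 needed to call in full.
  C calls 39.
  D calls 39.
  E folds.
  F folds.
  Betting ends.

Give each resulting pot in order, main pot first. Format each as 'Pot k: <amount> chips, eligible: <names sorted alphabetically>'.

Contributions: A=39, B=35, C=39, D=39
Folded: E, F
Pot levels (distinct totals of non-folded players): 35, 39
Layer 1-35: 35 each from A, B, C, D = 35*4 = 140 chips; eligible A, B, C, D
Layer 36-39: 4 each from A, C, D = 4*3 = 12 chips; eligible A, C, D

Pot 1: 140 chips, eligible: A, B, C, D
Pot 2: 12 chips, eligible: A, C, D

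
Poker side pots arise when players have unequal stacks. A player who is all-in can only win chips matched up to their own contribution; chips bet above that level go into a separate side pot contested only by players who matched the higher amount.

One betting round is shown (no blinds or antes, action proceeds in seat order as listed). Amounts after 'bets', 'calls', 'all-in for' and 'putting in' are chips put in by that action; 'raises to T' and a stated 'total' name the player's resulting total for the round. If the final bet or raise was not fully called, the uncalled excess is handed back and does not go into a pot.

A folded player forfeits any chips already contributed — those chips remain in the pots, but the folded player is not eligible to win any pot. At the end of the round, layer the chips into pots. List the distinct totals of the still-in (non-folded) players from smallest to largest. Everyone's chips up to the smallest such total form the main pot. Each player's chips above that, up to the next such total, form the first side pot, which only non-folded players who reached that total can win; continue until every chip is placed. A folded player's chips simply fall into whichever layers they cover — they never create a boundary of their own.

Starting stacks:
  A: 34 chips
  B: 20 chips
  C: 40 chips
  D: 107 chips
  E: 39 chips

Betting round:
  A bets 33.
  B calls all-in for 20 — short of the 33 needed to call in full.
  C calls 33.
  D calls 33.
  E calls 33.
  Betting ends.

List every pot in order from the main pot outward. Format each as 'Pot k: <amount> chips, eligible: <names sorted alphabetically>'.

Contributions: A=33, B=20, C=33, D=33, E=33
Pot levels (distinct totals of non-folded players): 20, 33
Layer 1-20: 20 each from A, B, C, D, E = 20*5 = 100 chips; eligible A, B, C, D, E
Layer 21-33: 13 each from A, C, D, E = 13*4 = 52 chips; eligible A, C, D, E

Pot 1: 100 chips, eligible: A, B, C, D, E
Pot 2: 52 chips, eligible: A, C, D, E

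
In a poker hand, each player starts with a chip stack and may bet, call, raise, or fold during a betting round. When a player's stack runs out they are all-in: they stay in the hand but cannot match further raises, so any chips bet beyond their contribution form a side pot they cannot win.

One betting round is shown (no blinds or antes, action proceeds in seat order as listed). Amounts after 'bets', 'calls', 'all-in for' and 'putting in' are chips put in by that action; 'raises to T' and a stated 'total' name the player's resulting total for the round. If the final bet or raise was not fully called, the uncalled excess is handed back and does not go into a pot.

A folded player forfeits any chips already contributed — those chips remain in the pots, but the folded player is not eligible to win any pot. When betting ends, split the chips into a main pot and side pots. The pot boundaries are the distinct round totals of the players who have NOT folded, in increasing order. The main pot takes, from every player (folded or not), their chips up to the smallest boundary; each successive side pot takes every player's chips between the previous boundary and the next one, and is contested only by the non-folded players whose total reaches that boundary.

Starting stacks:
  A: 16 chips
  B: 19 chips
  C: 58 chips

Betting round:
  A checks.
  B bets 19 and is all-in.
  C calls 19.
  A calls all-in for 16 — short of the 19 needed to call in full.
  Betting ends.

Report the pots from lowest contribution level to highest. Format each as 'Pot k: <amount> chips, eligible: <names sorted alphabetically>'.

Pot 1: 48 chips, eligible: A, B, C
Pot 2: 6 chips, eligible: B, C

Derivation:
Contributions: A=16, B=19, C=19
Pot levels (distinct totals of non-folded players): 16, 19
Layer 1-16: 16 each from A, B, C = 16*3 = 48 chips; eligible A, B, C
Layer 17-19: 3 each from B, C = 3*2 = 6 chips; eligible B, C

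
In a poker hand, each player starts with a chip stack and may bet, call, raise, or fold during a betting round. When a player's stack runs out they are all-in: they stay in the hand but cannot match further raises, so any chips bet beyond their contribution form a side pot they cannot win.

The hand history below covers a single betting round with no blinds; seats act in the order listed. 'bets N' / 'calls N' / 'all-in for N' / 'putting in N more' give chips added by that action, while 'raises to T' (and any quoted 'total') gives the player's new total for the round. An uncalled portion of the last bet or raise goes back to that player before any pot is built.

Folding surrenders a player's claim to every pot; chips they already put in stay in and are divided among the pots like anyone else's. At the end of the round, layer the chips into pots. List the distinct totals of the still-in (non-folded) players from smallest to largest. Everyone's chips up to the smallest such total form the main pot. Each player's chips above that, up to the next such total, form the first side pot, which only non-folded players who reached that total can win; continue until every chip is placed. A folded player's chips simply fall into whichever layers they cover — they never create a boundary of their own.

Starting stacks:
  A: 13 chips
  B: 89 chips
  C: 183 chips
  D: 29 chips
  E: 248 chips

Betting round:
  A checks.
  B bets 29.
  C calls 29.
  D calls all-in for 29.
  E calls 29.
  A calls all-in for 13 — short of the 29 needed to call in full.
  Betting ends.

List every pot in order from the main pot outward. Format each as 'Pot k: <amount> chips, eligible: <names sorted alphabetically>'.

Pot 1: 65 chips, eligible: A, B, C, D, E
Pot 2: 64 chips, eligible: B, C, D, E

Derivation:
Contributions: A=13, B=29, C=29, D=29, E=29
Pot levels (distinct totals of non-folded players): 13, 29
Layer 1-13: 13 each from A, B, C, D, E = 13*5 = 65 chips; eligible A, B, C, D, E
Layer 14-29: 16 each from B, C, D, E = 16*4 = 64 chips; eligible B, C, D, E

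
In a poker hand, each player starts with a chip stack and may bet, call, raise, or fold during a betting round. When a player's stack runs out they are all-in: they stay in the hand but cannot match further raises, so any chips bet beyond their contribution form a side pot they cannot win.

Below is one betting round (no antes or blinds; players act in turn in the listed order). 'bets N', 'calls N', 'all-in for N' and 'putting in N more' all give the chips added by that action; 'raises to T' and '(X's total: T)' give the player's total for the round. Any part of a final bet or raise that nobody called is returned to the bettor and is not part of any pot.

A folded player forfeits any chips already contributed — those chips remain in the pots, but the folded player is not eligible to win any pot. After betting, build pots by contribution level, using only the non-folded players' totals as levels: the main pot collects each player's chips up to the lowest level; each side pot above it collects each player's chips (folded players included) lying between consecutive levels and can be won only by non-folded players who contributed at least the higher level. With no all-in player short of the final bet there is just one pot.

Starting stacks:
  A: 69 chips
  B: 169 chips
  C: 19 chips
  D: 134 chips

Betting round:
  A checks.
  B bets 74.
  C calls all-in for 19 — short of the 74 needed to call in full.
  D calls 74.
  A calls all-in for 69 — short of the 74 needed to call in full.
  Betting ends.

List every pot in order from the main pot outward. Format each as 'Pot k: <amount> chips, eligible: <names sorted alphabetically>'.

Contributions: A=69, B=74, C=19, D=74
Pot levels (distinct totals of non-folded players): 19, 69, 74
Layer 1-19: 19 each from A, B, C, D = 19*4 = 76 chips; eligible A, B, C, D
Layer 20-69: 50 each from A, B, D = 50*3 = 150 chips; eligible A, B, D
Layer 70-74: 5 each from B, D = 5*2 = 10 chips; eligible B, D

Pot 1: 76 chips, eligible: A, B, C, D
Pot 2: 150 chips, eligible: A, B, D
Pot 3: 10 chips, eligible: B, D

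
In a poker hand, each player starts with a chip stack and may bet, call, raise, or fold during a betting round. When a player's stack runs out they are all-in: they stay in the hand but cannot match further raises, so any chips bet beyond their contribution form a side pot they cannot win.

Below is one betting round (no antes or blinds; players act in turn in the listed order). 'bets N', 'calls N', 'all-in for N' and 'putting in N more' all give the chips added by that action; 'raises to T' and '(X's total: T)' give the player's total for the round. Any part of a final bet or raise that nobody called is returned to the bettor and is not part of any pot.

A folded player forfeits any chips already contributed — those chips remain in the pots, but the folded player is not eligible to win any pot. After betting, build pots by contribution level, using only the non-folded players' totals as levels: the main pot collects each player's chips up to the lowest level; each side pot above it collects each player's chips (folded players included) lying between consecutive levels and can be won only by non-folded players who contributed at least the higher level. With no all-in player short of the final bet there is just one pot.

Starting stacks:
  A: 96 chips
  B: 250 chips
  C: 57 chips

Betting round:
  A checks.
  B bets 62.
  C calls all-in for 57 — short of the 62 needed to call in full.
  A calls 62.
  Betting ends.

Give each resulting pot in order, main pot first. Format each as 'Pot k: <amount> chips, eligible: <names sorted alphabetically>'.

Pot 1: 171 chips, eligible: A, B, C
Pot 2: 10 chips, eligible: A, B

Derivation:
Contributions: A=62, B=62, C=57
Pot levels (distinct totals of non-folded players): 57, 62
Layer 1-57: 57 each from A, B, C = 57*3 = 171 chips; eligible A, B, C
Layer 58-62: 5 each from A, B = 5*2 = 10 chips; eligible A, B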